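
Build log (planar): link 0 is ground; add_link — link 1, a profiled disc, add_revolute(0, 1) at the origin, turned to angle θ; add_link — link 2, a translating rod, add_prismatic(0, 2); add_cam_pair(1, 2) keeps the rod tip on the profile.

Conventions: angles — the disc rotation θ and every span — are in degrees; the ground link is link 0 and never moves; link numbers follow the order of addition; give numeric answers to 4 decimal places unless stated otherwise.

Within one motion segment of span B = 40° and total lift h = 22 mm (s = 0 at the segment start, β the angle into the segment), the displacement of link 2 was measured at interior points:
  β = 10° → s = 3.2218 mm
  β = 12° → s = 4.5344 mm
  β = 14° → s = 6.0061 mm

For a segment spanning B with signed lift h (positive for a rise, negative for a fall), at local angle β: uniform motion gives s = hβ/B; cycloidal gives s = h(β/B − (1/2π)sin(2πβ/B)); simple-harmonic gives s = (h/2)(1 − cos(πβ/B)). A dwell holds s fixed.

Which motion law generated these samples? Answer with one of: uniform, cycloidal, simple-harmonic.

candidates at β/B = r: uniform s = h·r (linear in β); cycloidal s = h·(r − sin(2πr)/(2π)); simple-harmonic s = (h/2)(1 − cos(πr))
β=10°: printed 3.2218 | uniform 5.5000, cycloidal 1.9986, simple-harmonic 3.2218
β=12°: printed 4.5344 | uniform 6.6000, cycloidal 3.2700, simple-harmonic 4.5344
β=14°: printed 6.0061 | uniform 7.7000, cycloidal 4.8673, simple-harmonic 6.0061
only one law matches every sample → simple-harmonic

simple-harmonic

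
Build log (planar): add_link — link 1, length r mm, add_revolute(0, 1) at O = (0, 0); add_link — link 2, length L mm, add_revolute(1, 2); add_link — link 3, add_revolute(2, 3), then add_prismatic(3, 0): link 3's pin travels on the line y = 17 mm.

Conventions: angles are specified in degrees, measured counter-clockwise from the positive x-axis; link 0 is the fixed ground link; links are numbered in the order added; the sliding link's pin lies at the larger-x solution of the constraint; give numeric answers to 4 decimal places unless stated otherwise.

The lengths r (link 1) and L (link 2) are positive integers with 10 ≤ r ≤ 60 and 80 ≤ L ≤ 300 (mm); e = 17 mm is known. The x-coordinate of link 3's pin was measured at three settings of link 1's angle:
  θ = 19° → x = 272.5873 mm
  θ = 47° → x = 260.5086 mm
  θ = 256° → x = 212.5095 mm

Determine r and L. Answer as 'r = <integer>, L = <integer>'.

constraint per measurement: (x − r cos θ)² + (r sin θ − e)² = L²
subtracting the θ₁ and θ₂ equations cancels the r² and L² terms:
r = (x₁² − x₂²) / (2[(x₁cos θ₁ + e sin θ₁) − (x₂cos θ₂ + e sin θ₂)]) = 44.0001 → r = 44
L² = (x₁ − r cos θ₁)² + (r sin θ₁ − e)² = 53360.9869 → L = 231.0000 → L = 231
check at θ₃=256°: x = 212.5095 (printed 212.5095) ✓

r = 44, L = 231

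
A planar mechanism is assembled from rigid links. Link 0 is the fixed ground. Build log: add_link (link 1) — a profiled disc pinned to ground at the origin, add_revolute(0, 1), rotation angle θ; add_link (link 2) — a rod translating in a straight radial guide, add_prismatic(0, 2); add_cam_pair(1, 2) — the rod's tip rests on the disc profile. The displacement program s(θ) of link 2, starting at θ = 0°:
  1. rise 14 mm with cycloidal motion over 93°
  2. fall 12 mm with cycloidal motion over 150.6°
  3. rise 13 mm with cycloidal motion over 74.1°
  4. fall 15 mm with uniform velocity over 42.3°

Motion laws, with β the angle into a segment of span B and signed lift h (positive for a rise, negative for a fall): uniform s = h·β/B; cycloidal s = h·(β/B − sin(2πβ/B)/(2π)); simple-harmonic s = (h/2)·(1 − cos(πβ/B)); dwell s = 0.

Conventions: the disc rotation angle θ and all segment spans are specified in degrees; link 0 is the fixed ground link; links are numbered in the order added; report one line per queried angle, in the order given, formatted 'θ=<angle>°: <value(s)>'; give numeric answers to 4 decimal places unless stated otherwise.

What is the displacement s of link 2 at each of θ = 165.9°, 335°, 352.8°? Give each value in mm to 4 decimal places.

seg 1 [0°–93°] cycloidal, h=14: full span → s += 14 → s = 14.0000
seg 2 [93°–243.6°] cycloidal, h=-12: θ=165.9° here. β=72.9, B=150.6. -12·(0.4841 − sin(2π·0.4841)/(2π)) = -5.6178 → s = 8.3822
seg 2 [93°–243.6°] cycloidal, h=-12: full span → s += -12 → s = 2.0000
seg 3 [243.6°–317.7°] cycloidal, h=13: full span → s += 13 → s = 15.0000
seg 4 [317.7°–360°] uniform, h=-15: θ=335° here. β=17.3, B=42.3. -15·17.3/42.3 = -6.1348 → s = 8.8652
seg 4 [317.7°–360°] uniform, h=-15: θ=352.8° here. β=35.1, B=42.3. -15·35.1/42.3 = -12.4468 → s = 2.5532

θ=165.9°: 8.3822
θ=335°: 8.8652
θ=352.8°: 2.5532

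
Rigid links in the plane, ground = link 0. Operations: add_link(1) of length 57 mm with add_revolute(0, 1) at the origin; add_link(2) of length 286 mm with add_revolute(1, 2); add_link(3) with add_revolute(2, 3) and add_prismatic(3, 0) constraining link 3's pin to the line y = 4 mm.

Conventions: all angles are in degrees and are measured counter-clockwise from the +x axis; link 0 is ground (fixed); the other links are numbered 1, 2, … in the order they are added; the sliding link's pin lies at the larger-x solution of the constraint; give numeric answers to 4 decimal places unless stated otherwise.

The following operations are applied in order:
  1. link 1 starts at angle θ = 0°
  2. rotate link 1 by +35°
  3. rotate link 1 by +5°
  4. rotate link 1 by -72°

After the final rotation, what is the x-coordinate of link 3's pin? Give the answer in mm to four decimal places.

geometry: r = 57 mm, L = 286 mm, e = 4 mm; θ starts at 0°
rotate link 1 by +35°: θ ← 0° +35° = 35°
rotate link 1 by +5°: θ ← 35° +5° = 40°
rotate link 1 by -72°: θ ← 40° -72° = -32°
crank pin P = (r cos θ, r sin θ) = (48.338741, -30.205398)
h = r sin θ − e = -30.205398 − 4 = -34.205398
x = r cos θ + √(L² − h²) = 48.338741 + 283.947162 = 332.285903

332.2859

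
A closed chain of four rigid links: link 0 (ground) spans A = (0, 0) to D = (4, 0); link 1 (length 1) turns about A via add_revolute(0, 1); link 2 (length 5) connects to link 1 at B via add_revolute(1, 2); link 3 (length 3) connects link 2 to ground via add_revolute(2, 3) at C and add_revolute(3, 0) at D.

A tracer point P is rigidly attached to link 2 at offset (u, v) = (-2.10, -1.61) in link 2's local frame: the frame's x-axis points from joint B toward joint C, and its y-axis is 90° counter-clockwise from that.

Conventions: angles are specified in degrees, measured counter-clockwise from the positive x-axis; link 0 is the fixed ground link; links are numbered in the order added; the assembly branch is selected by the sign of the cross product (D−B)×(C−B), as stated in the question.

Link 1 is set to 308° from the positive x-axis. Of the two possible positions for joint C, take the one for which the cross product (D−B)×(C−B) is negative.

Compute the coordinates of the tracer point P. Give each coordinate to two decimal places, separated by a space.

A=(0,0), D=(4.00,0)
B = A + 1.00·(cos308°, sin308°) = (0.6157, -0.7880)
|BD| = 3.4749
circle(B,5.00) ∩ circle(D,3.00): a=4.0397, h=2.9464
  candidates: C₊=(3.8819,2.9977) cross=10.238; C₋=(5.2183,-2.7415) cross=-10.238
  branch - wants cross < 0 → take C=(5.2183,-2.7415) (cross=-10.238)
ex = (C−B)/|BC| = (0.9205,-0.3907); ey = (0.3907,0.9205)
P = B + -2.10·ex + -1.61·ey = (-1.9465,-1.4496)

-1.95 -1.45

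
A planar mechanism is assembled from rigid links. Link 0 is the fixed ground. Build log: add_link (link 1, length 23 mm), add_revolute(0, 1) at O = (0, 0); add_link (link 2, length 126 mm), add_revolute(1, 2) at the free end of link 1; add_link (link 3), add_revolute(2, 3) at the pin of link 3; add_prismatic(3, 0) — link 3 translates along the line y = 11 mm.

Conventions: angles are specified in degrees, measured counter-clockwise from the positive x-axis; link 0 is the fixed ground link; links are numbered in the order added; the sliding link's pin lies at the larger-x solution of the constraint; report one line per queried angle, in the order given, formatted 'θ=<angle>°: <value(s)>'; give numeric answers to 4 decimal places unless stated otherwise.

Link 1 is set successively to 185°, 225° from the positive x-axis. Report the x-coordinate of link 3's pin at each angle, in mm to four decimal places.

geometry: r = 23 mm, L = 126 mm, e = 11 mm
θ=185°: crank pin P = (r cos θ, r sin θ) = (-22.912478, -2.004582)
θ=185°: h = r sin θ − e = -2.004582 − 11 = -13.004582
θ=185°: x = r cos θ + √(L² − h²) = -22.912478 + 125.327095 = 102.414617
θ=225°: crank pin P = (r cos θ, r sin θ) = (-16.263456, -16.263456)
θ=225°: h = r sin θ − e = -16.263456 − 11 = -27.263456
θ=225°: x = r cos θ + √(L² − h²) = -16.263456 + 123.015056 = 106.751600

θ=185°: 102.4146
θ=225°: 106.7516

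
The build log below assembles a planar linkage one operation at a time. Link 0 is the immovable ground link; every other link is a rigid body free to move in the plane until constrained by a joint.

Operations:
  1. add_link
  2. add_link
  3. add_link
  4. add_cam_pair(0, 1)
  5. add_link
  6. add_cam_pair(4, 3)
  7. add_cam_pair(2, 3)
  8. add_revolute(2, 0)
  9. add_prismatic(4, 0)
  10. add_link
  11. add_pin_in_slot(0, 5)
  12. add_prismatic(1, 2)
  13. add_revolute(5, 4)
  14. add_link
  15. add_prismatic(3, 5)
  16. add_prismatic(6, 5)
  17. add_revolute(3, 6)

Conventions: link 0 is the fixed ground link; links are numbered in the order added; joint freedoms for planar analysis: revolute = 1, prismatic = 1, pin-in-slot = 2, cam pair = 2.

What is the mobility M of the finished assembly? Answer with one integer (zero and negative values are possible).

ground; <1,0,0>
#1 <2,0,0>
#2 <3,0,0>
#3 <4,0,0>
C:0↔1 J2 <4,0,1>
#4 <5,0,1>
C:4↔3 J2 <5,0,2>
C:2↔3 J2 <5,0,3>
R:2↔0 J1 <5,1,3>
P:4↔0 J1 <5,2,3>
#5 <6,2,3>
PS:0↔5 J2 <6,2,4>
P:1↔2 J1 <6,3,4>
R:5↔4 J1 <6,4,4>
#6 <7,4,4>
P:3↔5 J1 <7,5,4>
P:6↔5 J1 <7,6,4>
R:3↔6 J1 <7,7,4>
3×6 − 2×7 − 1×4 = 0

M = 0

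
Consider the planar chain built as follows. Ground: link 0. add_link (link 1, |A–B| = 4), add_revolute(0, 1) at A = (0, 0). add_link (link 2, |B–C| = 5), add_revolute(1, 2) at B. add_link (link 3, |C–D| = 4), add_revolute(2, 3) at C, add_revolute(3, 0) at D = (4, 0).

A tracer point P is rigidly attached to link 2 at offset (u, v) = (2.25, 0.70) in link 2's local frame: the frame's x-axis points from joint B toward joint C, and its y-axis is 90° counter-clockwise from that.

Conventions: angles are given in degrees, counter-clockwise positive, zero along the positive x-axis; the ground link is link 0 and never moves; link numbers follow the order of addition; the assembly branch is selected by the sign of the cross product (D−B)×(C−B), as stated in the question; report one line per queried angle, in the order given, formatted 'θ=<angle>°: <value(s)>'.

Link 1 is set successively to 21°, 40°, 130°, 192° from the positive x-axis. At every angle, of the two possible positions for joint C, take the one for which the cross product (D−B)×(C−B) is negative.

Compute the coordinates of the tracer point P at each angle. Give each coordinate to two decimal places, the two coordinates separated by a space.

A=(0,0), D=(4.00,0)
θ=21°: B = A + 4.00·(cos21°, sin21°) = (3.7343, 1.4335)
θ=21°: |BD| = 1.4579
θ=21°: circle(B,5.00) ∩ circle(D,4.00): a=3.8156, h=3.2313
θ=21°:   candidates: C₊=(7.6068,-1.7294) cross=4.711; C₋=(1.2525,-2.9071) cross=-4.711
θ=21°:   branch - wants cross < 0 → take C=(1.2525,-2.9071) (cross=-4.711)
θ=21°: ex = (C−B)/|BC| = (-0.4964,-0.8681); ey = (0.8681,-0.4964)
θ=21°: P = B + 2.25·ex + 0.70·ey = (3.2252,-0.8672)
θ=40°: B = A + 4.00·(cos40°, sin40°) = (3.0642, 2.5712)
θ=40°: |BD| = 2.7362
θ=40°: circle(B,5.00) ∩ circle(D,4.00): a=3.0127, h=3.9904
θ=40°:   candidates: C₊=(7.8444,1.1049) cross=10.918; C₋=(0.3448,-1.6247) cross=-10.918
θ=40°:   branch - wants cross < 0 → take C=(0.3448,-1.6247) (cross=-10.918)
θ=40°: ex = (C−B)/|BC| = (-0.5439,-0.8392); ey = (0.8392,-0.5439)
θ=40°: P = B + 2.25·ex + 0.70·ey = (2.4279,0.3023)
θ=130°: B = A + 4.00·(cos130°, sin130°) = (-2.5712, 3.0642)
θ=130°: |BD| = 7.2505
θ=130°: circle(B,5.00) ∩ circle(D,4.00): a=4.2459, h=2.6405
θ=130°:   candidates: C₊=(2.3929,3.6629) cross=19.145; C₋=(0.1610,-1.1234) cross=-19.145
θ=130°:   branch - wants cross < 0 → take C=(0.1610,-1.1234) (cross=-19.145)
θ=130°: ex = (C−B)/|BC| = (0.5464,-0.8375); ey = (0.8375,0.5464)
θ=130°: P = B + 2.25·ex + 0.70·ey = (-0.7554,1.5623)
θ=192°: B = A + 4.00·(cos192°, sin192°) = (-3.9126, -0.8316)
θ=192°: |BD| = 7.9562
θ=192°: circle(B,5.00) ∩ circle(D,4.00): a=4.5437, h=2.0868
θ=192°:   candidates: C₊=(0.3881,1.7187) cross=16.603; C₋=(0.8243,-2.4321) cross=-16.603
θ=192°:   branch - wants cross < 0 → take C=(0.8243,-2.4321) (cross=-16.603)
θ=192°: ex = (C−B)/|BC| = (0.9474,-0.3201); ey = (0.3201,0.9474)
θ=192°: P = B + 2.25·ex + 0.70·ey = (-1.5569,-0.8887)

θ=21°: 3.23 -0.87
θ=40°: 2.43 0.30
θ=130°: -0.76 1.56
θ=192°: -1.56 -0.89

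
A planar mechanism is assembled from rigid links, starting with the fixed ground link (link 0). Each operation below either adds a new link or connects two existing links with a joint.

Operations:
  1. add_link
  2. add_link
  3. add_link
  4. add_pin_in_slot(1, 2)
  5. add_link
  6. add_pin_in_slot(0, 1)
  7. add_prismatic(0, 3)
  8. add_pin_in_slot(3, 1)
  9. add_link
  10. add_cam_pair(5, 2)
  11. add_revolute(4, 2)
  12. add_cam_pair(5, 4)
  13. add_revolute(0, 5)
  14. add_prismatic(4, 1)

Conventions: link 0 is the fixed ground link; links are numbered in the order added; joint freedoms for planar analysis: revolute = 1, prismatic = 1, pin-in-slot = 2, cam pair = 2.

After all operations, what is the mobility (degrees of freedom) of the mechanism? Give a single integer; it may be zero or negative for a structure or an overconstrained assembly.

(L,J1,J2)=(1,0,0); link0 fixed
link1: (2,0,0)
link2: (3,0,0)
link3: (4,0,0)
PS 1-2 [J2]: (4,0,1)
link4: (5,0,1)
PS 0-1 [J2]: (5,0,2)
P 0-3 [J1]: (5,1,2)
PS 3-1 [J2]: (5,1,3)
link5: (6,1,3)
C 5-2 [J2]: (6,1,4)
R 4-2 [J1]: (6,2,4)
C 5-4 [J2]: (6,2,5)
R 0-5 [J1]: (6,3,5)
P 4-1 [J1]: (6,4,5)
Grübler: 3·5 − 2·4 − 5 = 2

M = 2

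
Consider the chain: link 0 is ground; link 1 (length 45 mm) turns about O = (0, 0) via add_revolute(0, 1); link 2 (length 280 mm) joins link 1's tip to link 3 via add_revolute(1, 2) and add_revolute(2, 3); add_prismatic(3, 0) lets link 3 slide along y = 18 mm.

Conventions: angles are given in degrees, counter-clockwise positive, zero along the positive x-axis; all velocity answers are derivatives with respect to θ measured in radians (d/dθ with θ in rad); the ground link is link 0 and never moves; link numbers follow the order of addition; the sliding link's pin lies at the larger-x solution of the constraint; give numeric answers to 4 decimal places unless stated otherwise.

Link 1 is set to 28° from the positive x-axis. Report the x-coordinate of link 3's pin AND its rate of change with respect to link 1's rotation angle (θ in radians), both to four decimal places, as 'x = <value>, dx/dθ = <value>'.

geometry: r = 45 mm, L = 280 mm, e = 18 mm
crank pin P = (r cos θ, r sin θ) = (39.732642, 21.126220)
h = r sin θ − e = 21.126220 − 18 = 3.126220
x = r cos θ + √(L² − h²) = 39.732642 + 279.982547 = 319.715189
dx/dθ = −r sin θ − h·r cos θ/√(L² − h²) (θ in radians; h = 3.126220) = -21.569866

x = 319.7152, dx/dθ = -21.5699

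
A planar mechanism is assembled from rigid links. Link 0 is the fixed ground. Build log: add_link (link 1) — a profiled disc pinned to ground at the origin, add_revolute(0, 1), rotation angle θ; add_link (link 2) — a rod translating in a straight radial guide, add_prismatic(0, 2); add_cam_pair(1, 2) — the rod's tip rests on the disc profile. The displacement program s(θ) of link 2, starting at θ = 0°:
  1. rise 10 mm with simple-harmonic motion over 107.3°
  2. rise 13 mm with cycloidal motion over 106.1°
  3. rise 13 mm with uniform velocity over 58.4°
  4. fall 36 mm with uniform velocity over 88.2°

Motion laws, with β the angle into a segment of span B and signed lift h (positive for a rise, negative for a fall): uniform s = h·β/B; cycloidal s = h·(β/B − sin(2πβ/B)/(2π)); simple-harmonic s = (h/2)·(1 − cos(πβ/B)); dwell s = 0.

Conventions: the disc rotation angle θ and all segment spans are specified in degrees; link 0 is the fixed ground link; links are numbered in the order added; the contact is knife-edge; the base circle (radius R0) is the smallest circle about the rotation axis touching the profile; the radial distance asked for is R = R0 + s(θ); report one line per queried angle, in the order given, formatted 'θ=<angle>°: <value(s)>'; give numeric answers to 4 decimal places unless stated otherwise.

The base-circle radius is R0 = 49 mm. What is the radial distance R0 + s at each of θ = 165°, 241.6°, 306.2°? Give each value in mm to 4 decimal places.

seg 1 [0°–107.3°] simple-harmonic, h=10: full span → s += 10 → s = 10.0000
seg 2 [107.3°–213.4°] cycloidal, h=13: θ=165° here. β=57.7, B=106.1. 13·(0.5438 − sin(2π·0.5438)/(2π)) = 7.6323 → s = 17.6323
seg 2 [107.3°–213.4°] cycloidal, h=13: full span → s += 13 → s = 23.0000
seg 3 [213.4°–271.8°] uniform, h=13: θ=241.6° here. β=28.2, B=58.4. 13·28.2/58.4 = 6.2774 → s = 29.2774
seg 3 [213.4°–271.8°] uniform, h=13: full span → s += 13 → s = 36.0000
seg 4 [271.8°–360°] uniform, h=-36: θ=306.2° here. β=34.4, B=88.2. -36·34.4/88.2 = -14.0408 → s = 21.9592
θ=165°: R = R0 + s = 49 + 17.6323 = 66.6323
θ=241.6°: R = R0 + s = 49 + 29.2774 = 78.2774
θ=306.2°: R = R0 + s = 49 + 21.9592 = 70.9592

θ=165°: 66.6323
θ=241.6°: 78.2774
θ=306.2°: 70.9592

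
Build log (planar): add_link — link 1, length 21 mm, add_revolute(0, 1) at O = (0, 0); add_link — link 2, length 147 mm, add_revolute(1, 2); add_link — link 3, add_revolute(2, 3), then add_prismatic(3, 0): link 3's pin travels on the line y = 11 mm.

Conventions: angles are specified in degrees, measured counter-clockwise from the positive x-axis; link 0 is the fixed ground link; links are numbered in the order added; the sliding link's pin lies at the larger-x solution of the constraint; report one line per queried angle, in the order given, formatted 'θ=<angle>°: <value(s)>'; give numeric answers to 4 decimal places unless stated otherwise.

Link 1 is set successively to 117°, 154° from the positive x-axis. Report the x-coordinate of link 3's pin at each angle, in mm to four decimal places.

geometry: r = 21 mm, L = 147 mm, e = 11 mm
θ=117°: crank pin P = (r cos θ, r sin θ) = (-9.533800, 18.711137)
θ=117°: h = r sin θ − e = 18.711137 − 11 = 7.711137
θ=117°: x = r cos θ + √(L² − h²) = -9.533800 + 146.797610 = 137.263810
θ=154°: crank pin P = (r cos θ, r sin θ) = (-18.874675, 9.205794)
θ=154°: h = r sin θ − e = 9.205794 − 11 = -1.794206
θ=154°: x = r cos θ + √(L² − h²) = -18.874675 + 146.989050 = 128.114375

θ=117°: 137.2638
θ=154°: 128.1144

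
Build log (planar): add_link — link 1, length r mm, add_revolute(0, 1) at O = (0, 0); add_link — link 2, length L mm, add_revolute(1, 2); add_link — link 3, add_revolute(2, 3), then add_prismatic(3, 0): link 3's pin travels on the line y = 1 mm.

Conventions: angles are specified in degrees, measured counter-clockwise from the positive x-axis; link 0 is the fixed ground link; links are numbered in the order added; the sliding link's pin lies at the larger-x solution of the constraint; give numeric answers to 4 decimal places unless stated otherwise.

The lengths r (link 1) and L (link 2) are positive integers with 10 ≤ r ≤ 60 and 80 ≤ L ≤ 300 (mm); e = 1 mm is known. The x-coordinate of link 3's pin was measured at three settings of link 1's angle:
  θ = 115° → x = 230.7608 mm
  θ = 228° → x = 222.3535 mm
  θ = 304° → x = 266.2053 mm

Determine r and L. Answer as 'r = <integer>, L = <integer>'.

constraint per measurement: (x − r cos θ)² + (r sin θ − e)² = L²
subtracting the θ₁ and θ₂ equations cancels the r² and L² terms:
r = (x₁² − x₂²) / (2[(x₁cos θ₁ + e sin θ₁) − (x₂cos θ₂ + e sin θ₂)]) = 36.0000 → r = 36
L² = (x₁ − r cos θ₁)² + (r sin θ₁ − e)² = 61504.0011 → L = 248.0000 → L = 248
check at θ₃=304°: x = 266.2053 (printed 266.2053) ✓

r = 36, L = 248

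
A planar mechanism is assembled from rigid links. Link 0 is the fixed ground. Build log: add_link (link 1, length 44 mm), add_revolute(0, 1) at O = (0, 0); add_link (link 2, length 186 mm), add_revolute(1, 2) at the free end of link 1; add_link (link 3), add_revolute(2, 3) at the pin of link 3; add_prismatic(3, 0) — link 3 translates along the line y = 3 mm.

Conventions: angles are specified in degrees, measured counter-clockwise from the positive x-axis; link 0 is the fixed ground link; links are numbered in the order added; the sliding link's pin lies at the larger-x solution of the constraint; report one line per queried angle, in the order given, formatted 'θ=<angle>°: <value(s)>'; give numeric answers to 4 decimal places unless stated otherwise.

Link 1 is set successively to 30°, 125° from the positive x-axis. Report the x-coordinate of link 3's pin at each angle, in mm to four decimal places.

geometry: r = 44 mm, L = 186 mm, e = 3 mm
θ=30°: crank pin P = (r cos θ, r sin θ) = (38.105118, 22.000000)
θ=30°: h = r sin θ − e = 22.000000 − 3 = 19.000000
θ=30°: x = r cos θ + √(L² − h²) = 38.105118 + 185.027025 = 223.132143
θ=125°: crank pin P = (r cos θ, r sin θ) = (-25.237363, 36.042690)
θ=125°: h = r sin θ − e = 36.042690 − 3 = 33.042690
θ=125°: x = r cos θ + √(L² − h²) = -25.237363 + 183.041472 = 157.804109

θ=30°: 223.1321
θ=125°: 157.8041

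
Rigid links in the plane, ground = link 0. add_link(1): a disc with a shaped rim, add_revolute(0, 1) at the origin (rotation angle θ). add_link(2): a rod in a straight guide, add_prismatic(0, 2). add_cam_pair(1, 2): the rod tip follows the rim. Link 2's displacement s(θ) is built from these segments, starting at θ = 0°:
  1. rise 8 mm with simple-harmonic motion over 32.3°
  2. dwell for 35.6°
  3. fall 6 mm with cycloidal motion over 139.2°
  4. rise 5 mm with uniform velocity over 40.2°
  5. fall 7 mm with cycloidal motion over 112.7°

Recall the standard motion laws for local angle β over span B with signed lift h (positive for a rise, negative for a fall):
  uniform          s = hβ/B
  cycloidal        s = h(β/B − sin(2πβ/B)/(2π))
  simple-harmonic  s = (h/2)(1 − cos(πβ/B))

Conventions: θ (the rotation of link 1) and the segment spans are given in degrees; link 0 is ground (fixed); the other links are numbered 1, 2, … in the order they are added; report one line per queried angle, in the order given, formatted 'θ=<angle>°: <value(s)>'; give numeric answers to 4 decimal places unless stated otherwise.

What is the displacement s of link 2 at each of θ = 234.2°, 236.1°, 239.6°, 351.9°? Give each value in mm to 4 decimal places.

segment 1 (0° to 32.3°, simple-harmonic, h = 8) is passed completely: s = 0.0000 + (8) = 8.0000
segment 2 (32.3° to 67.9°, dwell): s unchanged at 8.0000
segment 3 (67.9° to 207.1°, cycloidal, h = -6) is passed completely: s = 8.0000 + (-6) = 2.0000
θ = 234.2° falls in segment 4 (207.1° to 247.3°, uniform, h = 5): β = 234.2 − 207.1 = 27.1°, B = 40.2°; Δs = 5·27.1/40.2 = 3.3706; s = 2.0000 + 3.3706 = 5.3706
θ = 236.1° falls in segment 4 (207.1° to 247.3°, uniform, h = 5): β = 236.1 − 207.1 = 29°, B = 40.2°; Δs = 5·29/40.2 = 3.6070; s = 2.0000 + 3.6070 = 5.6070
θ = 239.6° falls in segment 4 (207.1° to 247.3°, uniform, h = 5): β = 239.6 − 207.1 = 32.5°, B = 40.2°; Δs = 5·32.5/40.2 = 4.0423; s = 2.0000 + 4.0423 = 6.0423
segment 4 (207.1° to 247.3°, uniform, h = 5) is passed completely: s = 2.0000 + (5) = 7.0000
θ = 351.9° falls in segment 5 (247.3° to 360°, cycloidal, h = -7): β = 351.9 − 247.3 = 104.6°, B = 112.7°; Δs = -7·(0.9281 − sin(2π·0.9281)/(2π)) = -6.9831; s = 7.0000 − 6.9831 = 0.0169

θ=234.2°: 5.3706
θ=236.1°: 5.6070
θ=239.6°: 6.0423
θ=351.9°: 0.0169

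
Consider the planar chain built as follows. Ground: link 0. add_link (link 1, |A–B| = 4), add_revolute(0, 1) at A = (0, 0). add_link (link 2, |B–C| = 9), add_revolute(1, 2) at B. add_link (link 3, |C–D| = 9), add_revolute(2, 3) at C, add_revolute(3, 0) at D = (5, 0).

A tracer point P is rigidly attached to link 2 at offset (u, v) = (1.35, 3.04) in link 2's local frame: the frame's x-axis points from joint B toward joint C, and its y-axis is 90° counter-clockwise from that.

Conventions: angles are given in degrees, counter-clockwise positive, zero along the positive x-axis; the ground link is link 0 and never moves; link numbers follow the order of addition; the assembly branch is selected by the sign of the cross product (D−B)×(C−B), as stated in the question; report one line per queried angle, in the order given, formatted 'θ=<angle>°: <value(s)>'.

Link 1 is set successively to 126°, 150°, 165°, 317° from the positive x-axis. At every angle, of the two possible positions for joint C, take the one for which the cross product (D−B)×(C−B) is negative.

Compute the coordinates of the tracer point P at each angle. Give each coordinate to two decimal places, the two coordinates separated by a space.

A=(0,0), D=(5.00,0)
θ=126°: B = A + 4.00·(cos126°, sin126°) = (-2.3511, 3.2361)
θ=126°: |BD| = 8.0319
θ=126°: circle(B,9.00) ∩ circle(D,9.00): a=4.0159, h=8.0543
θ=126°:   candidates: C₊=(4.5695,8.9897) cross=64.692; C₋=(-1.9207,-5.7536) cross=-64.692
θ=126°:   branch - wants cross < 0 → take C=(-1.9207,-5.7536) (cross=-64.692)
θ=126°: ex = (C−B)/|BC| = (0.0478,-0.9989); ey = (0.9989,0.0478)
θ=126°: P = B + 1.35·ex + 3.04·ey = (0.7499,2.0330)
θ=150°: B = A + 4.00·(cos150°, sin150°) = (-3.4641, 2.0000)
θ=150°: |BD| = 8.6972
θ=150°: circle(B,9.00) ∩ circle(D,9.00): a=4.3486, h=7.8797
θ=150°:   candidates: C₊=(2.5800,8.6685) cross=68.531; C₋=(-1.0441,-6.6685) cross=-68.531
θ=150°:   branch - wants cross < 0 → take C=(-1.0441,-6.6685) (cross=-68.531)
θ=150°: ex = (C−B)/|BC| = (0.2689,-0.9632); ey = (0.9632,0.2689)
θ=150°: P = B + 1.35·ex + 3.04·ey = (-0.1731,1.5172)
θ=165°: B = A + 4.00·(cos165°, sin165°) = (-3.8637, 1.0353)
θ=165°: |BD| = 8.9240
θ=165°: circle(B,9.00) ∩ circle(D,9.00): a=4.4620, h=7.8161
θ=165°:   candidates: C₊=(1.4749,8.2809) cross=69.750; C₋=(-0.3386,-7.2456) cross=-69.750
θ=165°:   branch - wants cross < 0 → take C=(-0.3386,-7.2456) (cross=-69.750)
θ=165°: ex = (C−B)/|BC| = (0.3917,-0.9201); ey = (0.9201,0.3917)
θ=165°: P = B + 1.35·ex + 3.04·ey = (-0.5378,0.9838)
θ=317°: B = A + 4.00·(cos317°, sin317°) = (2.9254, -2.7280)
θ=317°: |BD| = 3.4272
θ=317°: circle(B,9.00) ∩ circle(D,9.00): a=1.7136, h=8.8354
θ=317°:   candidates: C₊=(-3.0700,3.9843) cross=30.281; C₋=(10.9955,-6.7123) cross=-30.281
θ=317°:   branch - wants cross < 0 → take C=(10.9955,-6.7123) (cross=-30.281)
θ=317°: ex = (C−B)/|BC| = (0.8967,-0.4427); ey = (0.4427,0.8967)
θ=317°: P = B + 1.35·ex + 3.04·ey = (5.4817,-0.5998)

θ=126°: 0.75 2.03
θ=150°: -0.17 1.52
θ=165°: -0.54 0.98
θ=317°: 5.48 -0.60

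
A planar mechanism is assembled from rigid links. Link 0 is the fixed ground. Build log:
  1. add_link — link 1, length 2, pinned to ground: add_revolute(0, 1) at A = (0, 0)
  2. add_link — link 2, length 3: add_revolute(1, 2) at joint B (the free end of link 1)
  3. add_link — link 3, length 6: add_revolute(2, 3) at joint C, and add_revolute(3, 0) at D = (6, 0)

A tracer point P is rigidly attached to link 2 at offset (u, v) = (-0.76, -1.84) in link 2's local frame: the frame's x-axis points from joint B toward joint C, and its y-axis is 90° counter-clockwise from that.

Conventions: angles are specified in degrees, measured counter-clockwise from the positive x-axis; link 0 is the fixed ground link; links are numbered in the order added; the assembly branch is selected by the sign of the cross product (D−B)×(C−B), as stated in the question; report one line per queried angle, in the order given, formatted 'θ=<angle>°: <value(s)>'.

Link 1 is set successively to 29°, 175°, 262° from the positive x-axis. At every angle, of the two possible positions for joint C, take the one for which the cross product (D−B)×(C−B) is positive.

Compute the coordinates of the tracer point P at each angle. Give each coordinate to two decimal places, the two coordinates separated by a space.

A=(0,0), D=(6.00,0)
θ=29°: B = A + 2.00·(cos29°, sin29°) = (1.7492, 0.9696)
θ=29°: |BD| = 4.3599
θ=29°: circle(B,3.00) ∩ circle(D,6.00): a=-0.9164, h=2.8566
θ=29°:   candidates: C₊=(1.4911,3.9585) cross=12.455; C₋=(0.2205,-1.6117) cross=-12.455
θ=29°:   branch + wants cross > 0 → take C=(1.4911,3.9585) (cross=12.455)
θ=29°: ex = (C−B)/|BC| = (-0.0861,0.9963); ey = (-0.9963,-0.0861)
θ=29°: P = B + -0.76·ex + -1.84·ey = (3.6478,0.3708)
θ=175°: B = A + 2.00·(cos175°, sin175°) = (-1.9924, 0.1743)
θ=175°: |BD| = 7.9943
θ=175°: circle(B,3.00) ∩ circle(D,6.00): a=2.3084, h=1.9160
θ=175°:   candidates: C₊=(0.3573,2.0395) cross=15.317; C₋=(0.2737,-1.7916) cross=-15.317
θ=175°:   branch + wants cross > 0 → take C=(0.3573,2.0395) (cross=15.317)
θ=175°: ex = (C−B)/|BC| = (0.7832,0.6217); ey = (-0.6217,0.7832)
θ=175°: P = B + -0.76·ex + -1.84·ey = (-1.4436,-1.7393)
θ=262°: B = A + 2.00·(cos262°, sin262°) = (-0.2783, -1.9805)
θ=262°: |BD| = 6.5833
θ=262°: circle(B,3.00) ∩ circle(D,6.00): a=1.2410, h=2.7313
θ=262°:   candidates: C₊=(0.0835,0.9976) cross=17.981; C₋=(1.7269,-4.2119) cross=-17.981
θ=262°:   branch + wants cross > 0 → take C=(0.0835,0.9976) (cross=17.981)
θ=262°: ex = (C−B)/|BC| = (0.1206,0.9927); ey = (-0.9927,0.1206)
θ=262°: P = B + -0.76·ex + -1.84·ey = (1.4566,-2.9569)

θ=29°: 3.65 0.37
θ=175°: -1.44 -1.74
θ=262°: 1.46 -2.96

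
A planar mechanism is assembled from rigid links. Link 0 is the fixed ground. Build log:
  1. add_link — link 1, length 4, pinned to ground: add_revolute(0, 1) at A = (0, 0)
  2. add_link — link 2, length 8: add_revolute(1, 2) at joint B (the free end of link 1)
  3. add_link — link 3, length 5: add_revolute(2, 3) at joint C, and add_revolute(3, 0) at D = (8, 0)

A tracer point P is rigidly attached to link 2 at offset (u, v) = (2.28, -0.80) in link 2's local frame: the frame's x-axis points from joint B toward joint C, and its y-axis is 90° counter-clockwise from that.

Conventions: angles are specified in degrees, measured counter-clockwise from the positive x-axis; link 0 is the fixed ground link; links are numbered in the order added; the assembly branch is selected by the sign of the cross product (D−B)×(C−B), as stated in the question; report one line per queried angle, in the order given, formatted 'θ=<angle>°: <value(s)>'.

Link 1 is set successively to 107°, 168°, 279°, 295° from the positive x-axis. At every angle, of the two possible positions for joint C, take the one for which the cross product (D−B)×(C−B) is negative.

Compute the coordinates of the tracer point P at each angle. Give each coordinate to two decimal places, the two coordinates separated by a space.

A=(0,0), D=(8.00,0)
θ=107°: B = A + 4.00·(cos107°, sin107°) = (-1.1695, 3.8252)
θ=107°: |BD| = 9.9354
θ=107°: circle(B,8.00) ∩ circle(D,5.00): a=6.9304, h=3.9962
θ=107°:   candidates: C₊=(6.7652,4.8451) cross=39.704; C₋=(3.6880,-2.5312) cross=-39.704
θ=107°:   branch - wants cross < 0 → take C=(3.6880,-2.5312) (cross=-39.704)
θ=107°: ex = (C−B)/|BC| = (0.6072,-0.7946); ey = (0.7946,0.6072)
θ=107°: P = B + 2.28·ex + -0.80·ey = (-0.4207,1.5279)
θ=168°: B = A + 4.00·(cos168°, sin168°) = (-3.9126, 0.8316)
θ=168°: |BD| = 11.9416
θ=168°: circle(B,8.00) ∩ circle(D,5.00): a=7.6037, h=2.4866
θ=168°:   candidates: C₊=(3.8459,2.7826) cross=29.694; C₋=(3.4995,-2.1784) cross=-29.694
θ=168°:   branch - wants cross < 0 → take C=(3.4995,-2.1784) (cross=-29.694)
θ=168°: ex = (C−B)/|BC| = (0.9265,-0.3763); ey = (0.3763,0.9265)
θ=168°: P = B + 2.28·ex + -0.80·ey = (-2.1011,-0.7674)
θ=279°: B = A + 4.00·(cos279°, sin279°) = (0.6257, -3.9508)
θ=279°: |BD| = 8.3659
θ=279°: circle(B,8.00) ∩ circle(D,5.00): a=6.5138, h=4.6443
θ=279°:   candidates: C₊=(4.1742,3.2192) cross=38.854; C₋=(8.5607,-4.9685) cross=-38.854
θ=279°:   branch - wants cross < 0 → take C=(8.5607,-4.9685) (cross=-38.854)
θ=279°: ex = (C−B)/|BC| = (0.9919,-0.1272); ey = (0.1272,0.9919)
θ=279°: P = B + 2.28·ex + -0.80·ey = (2.7854,-5.0343)
θ=295°: B = A + 4.00·(cos295°, sin295°) = (1.6905, -3.6252)
θ=295°: |BD| = 7.2768
θ=295°: circle(B,8.00) ∩ circle(D,5.00): a=6.3182, h=4.9072
θ=295°:   candidates: C₊=(4.7240,3.7773) cross=35.709; C₋=(9.6135,-4.7325) cross=-35.709
θ=295°:   branch - wants cross < 0 → take C=(9.6135,-4.7325) (cross=-35.709)
θ=295°: ex = (C−B)/|BC| = (0.9904,-0.1384); ey = (0.1384,0.9904)
θ=295°: P = B + 2.28·ex + -0.80·ey = (3.8378,-4.7331)

θ=107°: -0.42 1.53
θ=168°: -2.10 -0.77
θ=279°: 2.79 -5.03
θ=295°: 3.84 -4.73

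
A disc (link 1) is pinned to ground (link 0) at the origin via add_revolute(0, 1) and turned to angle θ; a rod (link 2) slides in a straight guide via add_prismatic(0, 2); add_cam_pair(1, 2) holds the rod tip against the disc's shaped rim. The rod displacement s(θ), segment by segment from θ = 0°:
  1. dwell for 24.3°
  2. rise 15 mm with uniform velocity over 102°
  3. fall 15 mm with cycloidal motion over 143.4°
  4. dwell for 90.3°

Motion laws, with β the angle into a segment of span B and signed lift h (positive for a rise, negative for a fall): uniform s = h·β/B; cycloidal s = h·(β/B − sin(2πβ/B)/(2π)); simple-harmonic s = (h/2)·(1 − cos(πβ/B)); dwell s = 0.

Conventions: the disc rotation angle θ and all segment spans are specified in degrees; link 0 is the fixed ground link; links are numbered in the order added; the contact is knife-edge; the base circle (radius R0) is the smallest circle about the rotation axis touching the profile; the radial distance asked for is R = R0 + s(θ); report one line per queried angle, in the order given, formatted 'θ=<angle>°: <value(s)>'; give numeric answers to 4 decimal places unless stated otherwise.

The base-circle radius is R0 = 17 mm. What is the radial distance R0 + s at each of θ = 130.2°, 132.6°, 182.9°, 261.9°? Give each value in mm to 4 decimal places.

segment 1 (0° to 24.3°, dwell): s unchanged at 0.0000
segment 2 (24.3° to 126.3°, uniform, h = 15) is passed completely: s = 0.0000 + (15) = 15.0000
θ = 130.2° falls in segment 3 (126.3° to 269.7°, cycloidal, h = -15): β = 130.2 − 126.3 = 3.9°, B = 143.4°; Δs = -15·(0.0272 − sin(2π·0.0272)/(2π)) = -0.0020; s = 15.0000 − 0.0020 = 14.9980
θ = 132.6° falls in segment 3 (126.3° to 269.7°, cycloidal, h = -15): β = 132.6 − 126.3 = 6.3°, B = 143.4°; Δs = -15·(0.0439 − sin(2π·0.0439)/(2π)) = -0.0083; s = 15.0000 − 0.0083 = 14.9917
θ = 182.9° falls in segment 3 (126.3° to 269.7°, cycloidal, h = -15): β = 182.9 − 126.3 = 56.6°, B = 143.4°; Δs = -15·(0.3947 − sin(2π·0.3947)/(2π)) = -4.4537; s = 15.0000 − 4.4537 = 10.5463
θ = 261.9° falls in segment 3 (126.3° to 269.7°, cycloidal, h = -15): β = 261.9 − 126.3 = 135.6°, B = 143.4°; Δs = -15·(0.9456 − sin(2π·0.9456)/(2π)) = -14.9842; s = 15.0000 − 14.9842 = 0.0158
θ=130.2°: R = R0 + s = 17 + 14.9980 = 31.9980
θ=132.6°: R = R0 + s = 17 + 14.9917 = 31.9917
θ=182.9°: R = R0 + s = 17 + 10.5463 = 27.5463
θ=261.9°: R = R0 + s = 17 + 0.0158 = 17.0158

θ=130.2°: 31.9980
θ=132.6°: 31.9917
θ=182.9°: 27.5463
θ=261.9°: 17.0158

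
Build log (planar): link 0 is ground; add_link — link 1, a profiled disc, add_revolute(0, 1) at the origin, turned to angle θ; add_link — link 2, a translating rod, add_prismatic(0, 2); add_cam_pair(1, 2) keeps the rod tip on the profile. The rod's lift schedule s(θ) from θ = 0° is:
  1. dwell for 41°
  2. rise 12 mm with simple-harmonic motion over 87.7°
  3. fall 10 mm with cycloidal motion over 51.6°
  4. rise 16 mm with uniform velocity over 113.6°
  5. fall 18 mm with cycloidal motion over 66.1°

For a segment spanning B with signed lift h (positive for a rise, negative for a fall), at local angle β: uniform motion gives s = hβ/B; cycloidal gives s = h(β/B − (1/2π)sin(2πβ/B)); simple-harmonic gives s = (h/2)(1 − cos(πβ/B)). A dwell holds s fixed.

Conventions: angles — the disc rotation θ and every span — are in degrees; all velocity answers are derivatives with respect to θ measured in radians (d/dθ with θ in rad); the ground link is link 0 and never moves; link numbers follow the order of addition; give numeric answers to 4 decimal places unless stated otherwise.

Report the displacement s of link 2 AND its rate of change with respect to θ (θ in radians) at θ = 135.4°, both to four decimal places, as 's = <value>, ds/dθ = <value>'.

seg 1 [0°–41°] dwell: s stays 0.0000
seg 2 [41°–128.7°] simple-harmonic, h=12: full span → s += 12 → s = 12.0000
seg 3 [128.7°–180.3°] cycloidal, h=-10: θ=135.4° here. β=6.7, B=51.6. -10·(0.1298 − sin(2π·0.1298)/(2π)) = -0.1393 → s = 11.8607
velocity in seg [128.7°–180.3°] (cycloidal), θ in radians: β = 6.7° = 0.1169 rad, B = 51.6° = 0.9006 rad; ds/dθ = (h/B)(1 − cos(2πβ/B)) = ((-10)/0.9006)(1 − cos(2π·0.1298)) = -3.494855 mm/rad

s = 11.8607, ds/dθ = -3.4949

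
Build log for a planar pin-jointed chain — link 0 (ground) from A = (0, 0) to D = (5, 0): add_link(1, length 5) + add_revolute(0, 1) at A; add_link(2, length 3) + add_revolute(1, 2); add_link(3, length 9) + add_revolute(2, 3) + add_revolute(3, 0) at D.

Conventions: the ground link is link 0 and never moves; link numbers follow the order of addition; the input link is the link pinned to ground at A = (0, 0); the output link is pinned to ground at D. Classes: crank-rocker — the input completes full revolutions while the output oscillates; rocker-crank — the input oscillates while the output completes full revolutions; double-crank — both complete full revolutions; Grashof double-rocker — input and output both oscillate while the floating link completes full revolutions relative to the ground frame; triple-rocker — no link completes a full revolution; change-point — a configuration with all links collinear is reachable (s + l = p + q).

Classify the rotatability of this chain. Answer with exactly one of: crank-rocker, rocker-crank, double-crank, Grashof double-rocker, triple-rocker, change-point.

lengths: ground=5, input=5, coupler=3, output=9
sorted: s=3 (shortest), l=9 (longest), p+q=10
s + l = 12 vs p + q = 10
s + l > p + q → non-Grashof → no link fully rotates → triple-rocker

triple-rocker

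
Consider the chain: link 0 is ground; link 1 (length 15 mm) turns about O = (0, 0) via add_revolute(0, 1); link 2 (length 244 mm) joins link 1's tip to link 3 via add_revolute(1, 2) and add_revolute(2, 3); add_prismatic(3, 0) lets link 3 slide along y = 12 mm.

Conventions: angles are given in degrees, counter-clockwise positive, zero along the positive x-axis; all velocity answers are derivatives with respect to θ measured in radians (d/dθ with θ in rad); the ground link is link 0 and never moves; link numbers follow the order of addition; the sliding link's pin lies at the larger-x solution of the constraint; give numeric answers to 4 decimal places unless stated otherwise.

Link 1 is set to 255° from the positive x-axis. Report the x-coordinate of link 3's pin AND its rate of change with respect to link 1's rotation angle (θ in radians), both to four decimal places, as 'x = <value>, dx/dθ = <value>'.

geometry: r = 15 mm, L = 244 mm, e = 12 mm
crank pin P = (r cos θ, r sin θ) = (-3.882286, -14.488887)
h = r sin θ − e = -14.488887 − 12 = -26.488887
x = r cos θ + √(L² − h²) = -3.882286 + 242.557908 = 238.675623
dx/dθ = −r sin θ − h·r cos θ/√(L² − h²) (θ in radians; h = -26.488887) = 14.064917

x = 238.6756, dx/dθ = 14.0649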